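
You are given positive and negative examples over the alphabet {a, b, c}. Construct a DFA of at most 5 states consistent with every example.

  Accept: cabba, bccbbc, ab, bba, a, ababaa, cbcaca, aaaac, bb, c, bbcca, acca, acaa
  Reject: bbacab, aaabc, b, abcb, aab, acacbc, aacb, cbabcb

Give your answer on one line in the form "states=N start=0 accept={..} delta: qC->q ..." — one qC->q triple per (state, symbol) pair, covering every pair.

Fold the examples into a partial DFA from state 0: repeatedly fix the first undefined (state, symbol) met by the shortest-then-alphabetical prefix, trying targets in increasing order and rejecting any under which an Accept and a Reject string meet in one state with the same remainder; add a state when all current targets are rejected. Accepting states are where Accept strings end.
a: 0a undefined. 0a->0: no, ab/b meet in 0 with "b" left. Open state 1: 0a->1.
b: 0b undefined. 0b->0: no, bb/b meet in 0. 0b->1: no, a/b meet in 1. Open state 2: 0b->2.
c: 0c undefined. 0c->0: ok.
aa: 1a undefined. 1a->0: ok.
ab: 1b undefined. 1b->0: no, ab/aaabc meet in 0. 1b->1: ok.
ac: 1c undefined. 1c->0: no, cabba/aaabc meet in 0. 1c->1: no, ab/aaabc meet in 1. 1c->2: no, bb/abcb meet in 2 with "b" left. Open state 3: 1c->3.
bb: 2b undefined. 2b->0: ok.
bc: 2c undefined. 2c->0: ok.
aca: 3a undefined. 3a->0: no, cabba/acacbc meet in 0. 3a->1: no, ab/bbacab meet in 1. 3a->2: no, cabba/bbacab meet in 0. 3a->3: no, cbcaca/aaabc meet in 3. Open state 4: 3a->4.
acc: 3c undefined. 3c->0: ok.
cba: 2a undefined. 2a->0: ok.
abcb: 3b undefined. 3b->0: no, cabba/abcb meet in 0. 3b->1: no, ab/abcb meet in 1. 3b->2: ok.
acaa: 4a undefined. 4a->0: ok.
acac: 4c undefined. 4c->0: no, cabba/acacbc meet in 0. 4c->1: ok.
bbacab: 4b undefined. 4b->0: no, cabba/bbacab meet in 0. 4b->1: no, ab/bbacab meet in 1. 4b->2: ok.
All examples now run through 5 states with every (state, symbol) defined. Accept strings end in {0,1,4}, Reject strings end in {2,3}; accept={0,1,4}.

states=5 start=0 accept={0,1,4} delta: 0a->1 0b->2 0c->0 1a->0 1b->1 1c->3 2a->0 2b->0 2c->0 3a->4 3b->2 3c->0 4a->0 4b->2 4c->1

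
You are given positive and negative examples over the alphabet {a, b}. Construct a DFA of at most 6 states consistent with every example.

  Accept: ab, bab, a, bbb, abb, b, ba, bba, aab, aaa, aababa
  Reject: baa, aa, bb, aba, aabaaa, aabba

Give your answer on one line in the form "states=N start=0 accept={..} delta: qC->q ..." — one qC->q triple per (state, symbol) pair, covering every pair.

states=5 start=0 accept={1,2,4} delta: 0a->1 0b->2 1a->3 1b->1 2a->1 2b->0 3a->1 3b->4 4a->0 4b->1

Fold the examples into a partial DFA from state 0: repeatedly fix the first undefined (state, symbol) met by the shortest-then-alphabetical prefix, trying targets in increasing order and rejecting any under which an Accept and a Reject string meet in one state with the same remainder; add a state when all current targets are rejected. Accepting states are where Accept strings end.
a: 0a undefined. 0a->0: no, a/aa meet in 0. Open state 1: 0a->1.
b: 0b undefined. 0b->0: no, bbb/bb meet in 0. 0b->1: no, ab/bb meet in 1 with "b" left. Open state 2: 0b->2.
aa: 1a undefined. 1a->0: no, bba/aabba meet in 2 with "ba" left. 1a->1: no, a/aa meet in 1. 1a->2: no, b/aa meet in 2. Open state 3: 1a->3.
ab: 1b undefined. 1b->0: no, a/aba meet in 1. 1b->1: ok.
ba: 2a undefined. 2a->0: no, ab/baa meet in 1. 2a->1: ok.
bb: 2b undefined. 2b->0: ok.
aaa: 3a undefined. 3a->0: no, aaa/bb meet in 0. 3a->1: ok.
aab: 3b undefined. 3b->0: no, ab/aabaaa meet in 1. 3b->1: no, aababa/baa meet in 3. 3b->2: no, ab/aabaaa meet in 1. 3b->3: no, ab/aabaaa meet in 1. Open state 4: 3b->4.
aaba: 4a undefined. 4a->0: ok.
aabb: 4b undefined. 4b->0: no, ab/aabba meet in 1. 4b->1: ok.
All examples now run through 5 states with every (state, symbol) defined. Accept strings end in {1,2,4}, Reject strings end in {0,3}; accept={1,2,4}.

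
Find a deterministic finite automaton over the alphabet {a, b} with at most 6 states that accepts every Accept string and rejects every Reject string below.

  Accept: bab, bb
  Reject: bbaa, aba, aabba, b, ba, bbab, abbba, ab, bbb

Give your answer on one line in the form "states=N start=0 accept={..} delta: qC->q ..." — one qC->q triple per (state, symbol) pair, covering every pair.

states=3 start=0 accept={2} delta: 0a->0 0b->1 1a->1 1b->2 2a->0 2b->0

State merging on the prefix tree: take the shortest (then alphabetical) example prefix whose next move is undefined and point that move at state 0, else 1, else 2, ...; a target is out if some Accept/Reject pair would then sit in one state with the same input left (inseparable). If every existing state is out, open a new one.
a: 0a undefined. 0a->0: ok.
b: 0b undefined. 0b->0: no, bab/bbaa meet in 0. Open state 1: 0b->1.
ba: 1a undefined. 1a->0: no, bab/b meet in 1. 1a->1: ok.
bb: 1b undefined. 1b->0: no, bab/bbaa meet in 0. 1b->1: no, bab/bbaa meet in 1. Open state 2: 1b->2.
bba: 2a undefined. 2a->0: ok.
bbb: 2b undefined. 2b->0: ok.
All examples now run through 3 states with every (state, symbol) defined. Accept strings end in {2}, Reject strings end in {0,1}; accept={2}.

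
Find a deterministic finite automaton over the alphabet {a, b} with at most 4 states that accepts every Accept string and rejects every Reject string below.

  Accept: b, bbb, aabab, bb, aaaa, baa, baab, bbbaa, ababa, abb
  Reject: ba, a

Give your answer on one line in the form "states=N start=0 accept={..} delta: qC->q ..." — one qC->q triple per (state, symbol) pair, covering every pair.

states=3 start=0 accept={0,2} delta: 0a->1 0b->0 1a->0 1b->2 2a->2 2b->2

State merging on the prefix tree: take the shortest (then alphabetical) example prefix whose next move is undefined and point that move at state 0, else 1, else 2, ...; a target is out if some Accept/Reject pair would then sit in one state with the same input left (inseparable). If every existing state is out, open a new one.
a: 0a undefined. 0a->0: no, aaaa/a meet in 0. Open state 1: 0a->1.
b: 0b undefined. 0b->0: ok.
aa: 1a undefined. 1a->0: ok.
ab: 1b undefined. 1b->0: no, ababa/ba meet in 1. 1b->1: no, aabab/ba meet in 1. Open state 2: 1b->2.
aba: 2a undefined. 2a->0: no, ababa/ba meet in 1. 2a->1: no, ababa/ba meet in 1. 2a->2: ok.
abb: 2b undefined. 2b->0: no, ababa/ba meet in 1. 2b->1: no, abb/ba meet in 1. 2b->2: ok.
All examples now run through 3 states with every (state, symbol) defined. Accept strings end in {0,2}, Reject strings end in {1}; accept={0,2}.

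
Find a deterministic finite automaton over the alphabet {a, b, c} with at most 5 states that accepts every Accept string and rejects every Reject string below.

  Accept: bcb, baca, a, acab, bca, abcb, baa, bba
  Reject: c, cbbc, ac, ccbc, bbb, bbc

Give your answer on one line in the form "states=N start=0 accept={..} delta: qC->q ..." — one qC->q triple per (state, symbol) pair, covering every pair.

Fold the examples into a partial DFA from state 0: repeatedly fix the first undefined (state, symbol) met by the shortest-then-alphabetical prefix, trying targets in increasing order and rejecting any under which an Accept and a Reject string meet in one state with the same remainder; add a state when all current targets are rejected. Accepting states are where Accept strings end.
a: 0a undefined. 0a->0: ok.
b: 0b undefined. 0b->0: no, a/bbb meet in 0. Open state 1: 0b->1.
c: 0c undefined. 0c->0: no, a/c meet in 0. 0c->1: ok.
ba: 1a undefined. 1a->0: no, acab/c meet in 1. 1a->1: no, baa/c meet in 1. Open state 2: 1a->2.
bb: 1b undefined. 1b->0: ok.
bc: 1c undefined. 1c->0: no, bcb/c meet in 1. 1c->1: ok.
baa: 2a undefined. 2a->0: ok.
bac: 2c undefined. 2c->0: ok.
acab: 2b undefined. 2b->0: ok.
All examples now run through 3 states with every (state, symbol) defined. Accept strings end in {0,2}, Reject strings end in {1}; accept={0,2}.

states=3 start=0 accept={0,2} delta: 0a->0 0b->1 0c->1 1a->2 1b->0 1c->1 2a->0 2b->0 2c->0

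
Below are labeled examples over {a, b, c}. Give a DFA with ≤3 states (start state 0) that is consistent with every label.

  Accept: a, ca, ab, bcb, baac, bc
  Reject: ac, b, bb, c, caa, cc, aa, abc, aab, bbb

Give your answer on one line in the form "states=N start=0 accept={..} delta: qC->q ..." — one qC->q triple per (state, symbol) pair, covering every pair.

states=3 start=0 accept={1} delta: 0a->1 0b->2 0c->0 1a->0 1b->1 1c->0 2a->2 2b->0 2c->1

Fold the examples into a partial DFA from state 0: repeatedly fix the first undefined (state, symbol) met by the shortest-then-alphabetical prefix, trying targets in increasing order and rejecting any under which an Accept and a Reject string meet in one state with the same remainder; add a state when all current targets are rejected. Accepting states are where Accept strings end.
a: 0a undefined. 0a->0: no, a/aa meet in 0. Open state 1: 0a->1.
b: 0b undefined. 0b->0: no, bc/c meet in 0 with "c" left. 0b->1: no, a/b meet in 1. Open state 2: 0b->2.
c: 0c undefined. 0c->0: ok.
aa: 1a undefined. 1a->0: ok.
ab: 1b undefined. 1b->0: no, ab/c meet in 0. 1b->1: ok.
ac: 1c undefined. 1c->0: ok.
ba: 2a undefined. 2a->0: no, baac/ac meet in 0. 2a->1: no, baac/ac meet in 0. 2a->2: ok.
bb: 2b undefined. 2b->0: ok.
bc: 2c undefined. 2c->0: no, bcb/b meet in 2. 2c->1: ok.
All examples now run through 3 states with every (state, symbol) defined. Accept strings end in {1}, Reject strings end in {0,2}; accept={1}.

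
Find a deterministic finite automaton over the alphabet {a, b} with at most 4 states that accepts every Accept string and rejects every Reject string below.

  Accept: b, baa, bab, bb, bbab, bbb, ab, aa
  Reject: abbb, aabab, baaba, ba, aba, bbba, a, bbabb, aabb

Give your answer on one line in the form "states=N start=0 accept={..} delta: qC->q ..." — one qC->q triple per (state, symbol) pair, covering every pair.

states=4 start=0 accept={0,2} delta: 0a->1 0b->0 1a->2 1b->2 2a->1 2b->3 3a->3 3b->1

Fold the examples into a partial DFA from state 0: repeatedly fix the first undefined (state, symbol) met by the shortest-then-alphabetical prefix, trying targets in increasing order and rejecting any under which an Accept and a Reject string meet in one state with the same remainder; add a state when all current targets are rejected. Accepting states are where Accept strings end.
a: 0a undefined. 0a->0: no, bab/aabab meet in 0 with "bab" left. Open state 1: 0a->1.
b: 0b undefined. 0b->0: ok.
aa: 1a undefined. 1a->0: no, b/aabb meet in 0. 1a->1: no, baa/ba meet in 1. Open state 2: 1a->2.
ab: 1b undefined. 1b->0: no, b/abbb meet in 0. 1b->1: no, baa/aba meet in 2. 1b->2: ok.
aab: 2b undefined. 2b->0: no, b/abbb meet in 0. 2b->1: no, baa/abbb meet in 2. 2b->2: no, baa/abbb meet in 2. Open state 3: 2b->3.
aba: 2a undefined. 2a->0: no, b/aba meet in 0. 2a->1: ok.
aaba: 3a undefined. 3a->0: no, b/aabab meet in 0. 3a->1: no, baa/aabab meet in 2. 3a->2: no, baa/baaba meet in 2. 3a->3: ok.
aabb: 3b undefined. 3b->0: no, b/abbb meet in 0. 3b->1: ok.
All examples now run through 4 states with every (state, symbol) defined. Accept strings end in {0,2}, Reject strings end in {1,3}; accept={0,2}.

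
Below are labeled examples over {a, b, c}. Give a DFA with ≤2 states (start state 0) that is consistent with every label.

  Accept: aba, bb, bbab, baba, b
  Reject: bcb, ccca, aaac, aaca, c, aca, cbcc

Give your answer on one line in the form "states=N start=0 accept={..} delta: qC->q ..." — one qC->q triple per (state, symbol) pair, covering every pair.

states=2 start=0 accept={0} delta: 0a->0 0b->0 0c->1 1a->1 1b->1 1c->0

Grow the machine one transition at a time. Run the examples from 0; the earliest place one falls off (shortest prefix, ties alphabetical) gets sent to the lowest-numbered state that keeps every Accept/Reject pair distinguishable — a pair clashes when both reach the same state with identical unread suffix — and to a fresh state only if none does.
a: 0a undefined. 0a->0: ok.
b: 0b undefined. 0b->0: ok.
c: 0c undefined. 0c->0: no, aba/bcb meet in 0. Open state 1: 0c->1.
cb: 1b undefined. 1b->0: no, aba/bcb meet in 0. 1b->1: ok.
cc: 1c undefined. 1c->0: ok.
aca: 1a undefined. 1a->0: no, aba/ccca meet in 0. 1a->1: ok.
All examples now run through 2 states with every (state, symbol) defined. Accept strings end in {0}, Reject strings end in {1}; accept={0}.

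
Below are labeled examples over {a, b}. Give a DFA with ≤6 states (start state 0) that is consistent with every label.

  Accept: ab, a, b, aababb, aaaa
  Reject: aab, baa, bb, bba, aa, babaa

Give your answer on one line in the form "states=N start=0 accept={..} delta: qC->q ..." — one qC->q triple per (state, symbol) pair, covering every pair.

Fold the examples into a partial DFA from state 0: repeatedly fix the first undefined (state, symbol) met by the shortest-then-alphabetical prefix, trying targets in increasing order and rejecting any under which an Accept and a Reject string meet in one state with the same remainder; add a state when all current targets are rejected. Accepting states are where Accept strings end.
a: 0a undefined. 0a->0: no, ab/aab meet in 0 with "b" left. Open state 1: 0a->1.
b: 0b undefined. 0b->0: no, a/bba meet in 1. 0b->1: no, ab/bb meet in 1 with "b" left. Open state 2: 0b->2.
aa: 1a undefined. 1a->0: no, b/aab meet in 2. 1a->1: no, ab/aab meet in 1 with "b" left. 1a->2: no, b/aa meet in 2. Open state 3: 1a->3.
ab: 1b undefined. 1b->0: ok.
ba: 2a undefined. 2a->0: no, a/baa meet in 1. 2a->1: ok.
bb: 2b undefined. 2b->0: no, ab/bb meet in 0. 2b->1: no, a/bb meet in 1. 2b->2: no, a/bba meet in 1. 2b->3: ok.
aaa: 3a undefined. 3a->0: no, ab/bba meet in 0. 3a->1: no, a/bba meet in 1. 3a->2: no, b/bba meet in 2. 3a->3: no, aaaa/baa meet in 3. Open state 4: 3a->4.
aab: 3b undefined. 3b->0: no, ab/aab meet in 0. 3b->1: no, a/aab meet in 1. 3b->2: no, b/aab meet in 2. 3b->3: ok.
aaaa: 4a undefined. 4a->0: ok.
aabab: 4b undefined. 4b->0: ok.
All examples now run through 5 states with every (state, symbol) defined. Accept strings end in {0,1,2}, Reject strings end in {3,4}; accept={0,1,2}.

states=5 start=0 accept={0,1,2} delta: 0a->1 0b->2 1a->3 1b->0 2a->1 2b->3 3a->4 3b->3 4a->0 4b->0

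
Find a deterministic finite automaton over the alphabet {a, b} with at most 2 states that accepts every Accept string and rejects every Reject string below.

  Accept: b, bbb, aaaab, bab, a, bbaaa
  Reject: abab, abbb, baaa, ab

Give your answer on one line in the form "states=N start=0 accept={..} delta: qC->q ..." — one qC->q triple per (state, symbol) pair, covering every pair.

Grow the machine one transition at a time. Run the examples from 0; the earliest place one falls off (shortest prefix, ties alphabetical) gets sent to the lowest-numbered state that keeps every Accept/Reject pair distinguishable — a pair clashes when both reach the same state with identical unread suffix — and to a fresh state only if none does.
a: 0a undefined. 0a->0: no, b/ab meet in 0 with "b" left. Open state 1: 0a->1.
b: 0b undefined. 0b->0: no, bab/ab meet in 1 with "b" left. 0b->1: ok.
aa: 1a undefined. 1a->0: ok.
ab: 1b undefined. 1b->0: ok.
All examples now run through 2 states with every (state, symbol) defined. Accept strings end in {1}, Reject strings end in {0}; accept={1}.

states=2 start=0 accept={1} delta: 0a->1 0b->1 1a->0 1b->0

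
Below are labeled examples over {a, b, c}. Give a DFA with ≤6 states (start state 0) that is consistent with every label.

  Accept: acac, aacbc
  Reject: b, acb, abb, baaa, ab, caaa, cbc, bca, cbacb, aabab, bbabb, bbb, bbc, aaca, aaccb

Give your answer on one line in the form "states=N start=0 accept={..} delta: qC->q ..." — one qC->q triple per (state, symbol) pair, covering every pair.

states=3 start=0 accept={2} delta: 0a->1 0b->0 0c->0 1a->1 1b->0 1c->2 2a->1 2b->1 2c->0

Grow the machine one transition at a time. Run the examples from 0; the earliest place one falls off (shortest prefix, ties alphabetical) gets sent to the lowest-numbered state that keeps every Accept/Reject pair distinguishable — a pair clashes when both reach the same state with identical unread suffix — and to a fresh state only if none does.
a: 0a undefined. 0a->0: no, aacbc/cbc meet in 0 with "cbc" left. Open state 1: 0a->1.
b: 0b undefined. 0b->0: ok.
c: 0c undefined. 0c->0: ok.
aa: 1a undefined. 1a->0: no, aacbc/b meet in 0. 1a->1: ok.
ab: 1b undefined. 1b->0: ok.
ac: 1c undefined. 1c->0: no, acac/b meet in 0. 1c->1: no, acac/baaa meet in 1. Open state 2: 1c->2.
aca: 2a undefined. 2a->0: no, acac/b meet in 0. 2a->1: ok.
acb: 2b undefined. 2b->0: no, aacbc/b meet in 0. 2b->1: ok.
aacc: 2c undefined. 2c->0: ok.
All examples now run through 3 states with every (state, symbol) defined. Accept strings end in {2}, Reject strings end in {0,1}; accept={2}.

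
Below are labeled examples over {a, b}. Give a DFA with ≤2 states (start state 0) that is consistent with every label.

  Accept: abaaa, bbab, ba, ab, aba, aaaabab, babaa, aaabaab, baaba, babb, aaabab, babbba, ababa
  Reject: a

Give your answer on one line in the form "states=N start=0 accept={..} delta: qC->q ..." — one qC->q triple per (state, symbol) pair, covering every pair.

State merging on the prefix tree: take the shortest (then alphabetical) example prefix whose next move is undefined and point that move at state 0, else 1, else 2, ...; a target is out if some Accept/Reject pair would then sit in one state with the same input left (inseparable). If every existing state is out, open a new one.
a: 0a undefined. 0a->0: ok.
b: 0b undefined. 0b->0: no, abaaa/a meet in 0. Open state 1: 0b->1.
ba: 1a undefined. 1a->0: no, abaaa/a meet in 0. 1a->1: ok.
bb: 1b undefined. 1b->0: no, aaaabab/a meet in 0. 1b->1: ok.
All examples now run through 2 states with every (state, symbol) defined. Accept strings end in {1}, Reject strings end in {0}; accept={1}.

states=2 start=0 accept={1} delta: 0a->0 0b->1 1a->1 1b->1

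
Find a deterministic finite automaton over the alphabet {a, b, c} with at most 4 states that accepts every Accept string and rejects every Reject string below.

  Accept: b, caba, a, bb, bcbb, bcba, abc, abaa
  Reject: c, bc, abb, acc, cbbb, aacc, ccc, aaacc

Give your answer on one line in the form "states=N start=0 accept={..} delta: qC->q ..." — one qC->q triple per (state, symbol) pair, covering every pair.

states=4 start=0 accept={0,1,3} delta: 0a->1 0b->0 0c->2 1a->0 1b->3 1c->0 2a->0 2b->1 2c->2 3a->0 3b->2 3c->0

State merging on the prefix tree: take the shortest (then alphabetical) example prefix whose next move is undefined and point that move at state 0, else 1, else 2, ...; a target is out if some Accept/Reject pair would then sit in one state with the same input left (inseparable). If every existing state is out, open a new one.
a: 0a undefined. 0a->0: no, bb/abb meet in 0 with "bb" left. Open state 1: 0a->1.
b: 0b undefined. 0b->0: ok.
c: 0c undefined. 0c->0: no, b/c meet in 0. 0c->1: no, a/c meet in 1. Open state 2: 0c->2.
aa: 1a undefined. 1a->0: ok.
ab: 1b undefined. 1b->0: no, b/abb meet in 0. 1b->1: no, a/abb meet in 1. 1b->2: no, abc/aacc meet in 2 with "c" left. Open state 3: 1b->3.
ac: 1c undefined. 1c->0: ok.
ca: 2a undefined. 2a->0: ok.
cb: 2b undefined. 2b->0: no, b/cbbb meet in 0. 2b->1: ok.
cc: 2c undefined. 2c->0: no, b/aacc meet in 0. 2c->1: no, b/ccc meet in 0. 2c->2: ok.
aba: 3a undefined. 3a->0: ok.
abb: 3b undefined. 3b->0: no, b/abb meet in 0. 3b->1: no, caba/abb meet in 1. 3b->2: ok.
abc: 3c undefined. 3c->0: ok.
All examples now run through 4 states with every (state, symbol) defined. Accept strings end in {0,1,3}, Reject strings end in {2}; accept={0,1,3}.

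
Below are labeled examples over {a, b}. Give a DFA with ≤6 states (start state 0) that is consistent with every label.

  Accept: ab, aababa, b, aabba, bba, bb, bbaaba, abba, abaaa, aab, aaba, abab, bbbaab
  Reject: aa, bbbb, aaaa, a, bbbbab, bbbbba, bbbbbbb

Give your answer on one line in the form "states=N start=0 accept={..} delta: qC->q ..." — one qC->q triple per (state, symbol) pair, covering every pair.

Fold the examples into a partial DFA from state 0: repeatedly fix the first undefined (state, symbol) met by the shortest-then-alphabetical prefix, trying targets in increasing order and rejecting any under which an Accept and a Reject string meet in one state with the same remainder; add a state when all current targets are rejected. Accepting states are where Accept strings end.
a: 0a undefined. 0a->0: ok.
b: 0b undefined. 0b->0: no, ab/aa meet in 0. Open state 1: 0b->1.
bb: 1b undefined. 1b->0: no, ab/bbbbab meet in 1. 1b->1: no, ab/bbbb meet in 1. Open state 2: 1b->2.
aba: 1a undefined. 1a->0: no, aababa/aa meet in 0. 1a->1: ok.
bba: 2a undefined. 2a->0: no, aababa/aa meet in 0. 2a->1: ok.
bbb: 2b undefined. 2b->0: no, ab/bbbb meet in 1. 2b->1: no, ab/bbbbba meet in 1. 2b->2: no, ab/bbbbba meet in 1. Open state 3: 2b->3.
bbba: 3a undefined. 3a->0: ok.
bbbb: 3b undefined. 3b->0: no, ab/bbbbab meet in 1. 3b->1: no, ab/bbbb meet in 1. 3b->2: no, bb/bbbb meet in 2. 3b->3: no, ab/bbbbab meet in 1. Open state 4: 3b->4.
bbbba: 4a undefined. 4a->0: no, ab/bbbbab meet in 1. 4a->1: no, bb/bbbbab meet in 2. 4a->2: ok.
bbbbb: 4b undefined. 4b->0: no, bb/bbbbbbb meet in 2. 4b->1: no, ab/bbbbba meet in 1. 4b->2: no, ab/bbbbba meet in 1. 4b->3: ok.
All examples now run through 5 states with every (state, symbol) defined. Accept strings end in {1,2}, Reject strings end in {0,3,4}; accept={1,2}.

states=5 start=0 accept={1,2} delta: 0a->0 0b->1 1a->1 1b->2 2a->1 2b->3 3a->0 3b->4 4a->2 4b->3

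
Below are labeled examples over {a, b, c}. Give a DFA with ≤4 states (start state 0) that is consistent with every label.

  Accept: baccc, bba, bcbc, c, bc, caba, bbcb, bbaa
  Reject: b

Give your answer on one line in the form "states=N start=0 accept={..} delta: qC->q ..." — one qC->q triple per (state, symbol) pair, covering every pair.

states=2 start=0 accept={1} delta: 0a->1 0b->0 0c->1 1a->1 1b->1 1c->1

State merging on the prefix tree: take the shortest (then alphabetical) example prefix whose next move is undefined and point that move at state 0, else 1, else 2, ...; a target is out if some Accept/Reject pair would then sit in one state with the same input left (inseparable). If every existing state is out, open a new one.
b: 0b undefined. 0b->0: ok.
c: 0c undefined. 0c->0: no, bcbc/b meet in 0. Open state 1: 0c->1.
ba: 0a undefined. 0a->0: no, bba/b meet in 0. 0a->1: ok.
ca: 1a undefined. 1a->0: no, bbaa/b meet in 0. 1a->1: ok.
bac: 1c undefined. 1c->0: no, baccc/b meet in 0. 1c->1: ok.
bcb: 1b undefined. 1b->0: no, bbcb/b meet in 0. 1b->1: ok.
All examples now run through 2 states with every (state, symbol) defined. Accept strings end in {1}, Reject strings end in {0}; accept={1}.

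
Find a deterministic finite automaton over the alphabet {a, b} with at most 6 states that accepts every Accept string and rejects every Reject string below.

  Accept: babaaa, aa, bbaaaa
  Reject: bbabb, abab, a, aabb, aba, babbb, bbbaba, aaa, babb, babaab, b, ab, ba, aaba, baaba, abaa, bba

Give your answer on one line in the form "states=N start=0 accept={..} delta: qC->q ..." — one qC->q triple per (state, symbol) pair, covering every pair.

states=4 start=0 accept={2} delta: 0a->1 0b->0 1a->2 1b->3 2a->1 2b->0 3a->0 3b->0

Grow the machine one transition at a time. Run the examples from 0; the earliest place one falls off (shortest prefix, ties alphabetical) gets sent to the lowest-numbered state that keeps every Accept/Reject pair distinguishable — a pair clashes when both reach the same state with identical unread suffix — and to a fresh state only if none does.
a: 0a undefined. 0a->0: no, aa/a meet in 0. Open state 1: 0a->1.
b: 0b undefined. 0b->0: ok.
aa: 1a undefined. 1a->0: no, aa/aabb meet in 0. 1a->1: no, aa/a meet in 1. Open state 2: 1a->2.
ab: 1b undefined. 1b->0: no, babaaa/aaa meet in 2 with "a" left. 1b->1: no, aa/aba meet in 2. 1b->2: no, aa/ab meet in 2. Open state 3: 1b->3.
aaa: 2a undefined. 2a->0: no, bbaaaa/a meet in 1. 2a->1: ok.
aab: 2b undefined. 2b->0: ok.
aba: 3a undefined. 3a->0: ok.
babb: 3b undefined. 3b->0: ok.
All examples now run through 4 states with every (state, symbol) defined. Accept strings end in {2}, Reject strings end in {0,1,3}; accept={2}.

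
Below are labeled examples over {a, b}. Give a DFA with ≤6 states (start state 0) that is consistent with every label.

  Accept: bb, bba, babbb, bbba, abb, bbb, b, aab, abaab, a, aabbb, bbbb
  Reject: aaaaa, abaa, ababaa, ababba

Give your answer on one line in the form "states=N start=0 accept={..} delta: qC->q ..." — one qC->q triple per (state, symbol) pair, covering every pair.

states=3 start=0 accept={0,1} delta: 0a->1 0b->0 1a->2 1b->1 2a->2 2b->1

State merging on the prefix tree: take the shortest (then alphabetical) example prefix whose next move is undefined and point that move at state 0, else 1, else 2, ...; a target is out if some Accept/Reject pair would then sit in one state with the same input left (inseparable). If every existing state is out, open a new one.
a: 0a undefined. 0a->0: no, a/aaaaa meet in 0. Open state 1: 0a->1.
b: 0b undefined. 0b->0: ok.
aa: 1a undefined. 1a->0: no, bba/aaaaa meet in 1. 1a->1: no, bba/aaaaa meet in 1. Open state 2: 1a->2.
ab: 1b undefined. 1b->0: no, bba/ababba meet in 1. 1b->1: ok.
aaa: 2a undefined. 2a->0: no, bb/abaa meet in 0. 2a->1: no, bba/aaaaa meet in 1. 2a->2: ok.
aab: 2b undefined. 2b->0: no, bba/ababba meet in 1. 2b->1: ok.
All examples now run through 3 states with every (state, symbol) defined. Accept strings end in {0,1}, Reject strings end in {2}; accept={0,1}.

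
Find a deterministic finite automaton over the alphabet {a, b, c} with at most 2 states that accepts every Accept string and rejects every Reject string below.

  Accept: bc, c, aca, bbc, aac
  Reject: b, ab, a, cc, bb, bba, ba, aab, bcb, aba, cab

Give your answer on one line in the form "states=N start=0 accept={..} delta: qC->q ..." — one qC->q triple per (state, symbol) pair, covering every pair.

Fold the examples into a partial DFA from state 0: repeatedly fix the first undefined (state, symbol) met by the shortest-then-alphabetical prefix, trying targets in increasing order and rejecting any under which an Accept and a Reject string meet in one state with the same remainder; add a state when all current targets are rejected. Accepting states are where Accept strings end.
a: 0a undefined. 0a->0: ok.
b: 0b undefined. 0b->0: ok.
c: 0c undefined. 0c->0: no, bc/b meet in 0. Open state 1: 0c->1.
ca: 1a undefined. 1a->0: no, aca/b meet in 0. 1a->1: ok.
cc: 1c undefined. 1c->0: ok.
bcb: 1b undefined. 1b->0: ok.
All examples now run through 2 states with every (state, symbol) defined. Accept strings end in {1}, Reject strings end in {0}; accept={1}.

states=2 start=0 accept={1} delta: 0a->0 0b->0 0c->1 1a->1 1b->0 1c->0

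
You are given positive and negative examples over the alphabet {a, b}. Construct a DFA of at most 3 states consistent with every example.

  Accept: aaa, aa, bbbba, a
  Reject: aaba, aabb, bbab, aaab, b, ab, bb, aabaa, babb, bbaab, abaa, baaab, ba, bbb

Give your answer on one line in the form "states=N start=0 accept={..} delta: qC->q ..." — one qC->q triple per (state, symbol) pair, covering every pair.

states=3 start=0 accept={0} delta: 0a->0 0b->1 1a->1 1b->2 2a->0 2b->1

State merging on the prefix tree: take the shortest (then alphabetical) example prefix whose next move is undefined and point that move at state 0, else 1, else 2, ...; a target is out if some Accept/Reject pair would then sit in one state with the same input left (inseparable). If every existing state is out, open a new one.
a: 0a undefined. 0a->0: ok.
b: 0b undefined. 0b->0: no, aaa/aaba meet in 0. Open state 1: 0b->1.
ba: 1a undefined. 1a->0: no, aaa/aaba meet in 0. 1a->1: ok.
bb: 1b undefined. 1b->0: no, aaa/aabb meet in 0. 1b->1: no, bbbba/aaba meet in 1. Open state 2: 1b->2.
bba: 2a undefined. 2a->0: ok.
bbb: 2b undefined. 2b->0: no, aaa/babb meet in 0. 2b->1: ok.
All examples now run through 3 states with every (state, symbol) defined. Accept strings end in {0}, Reject strings end in {1,2}; accept={0}.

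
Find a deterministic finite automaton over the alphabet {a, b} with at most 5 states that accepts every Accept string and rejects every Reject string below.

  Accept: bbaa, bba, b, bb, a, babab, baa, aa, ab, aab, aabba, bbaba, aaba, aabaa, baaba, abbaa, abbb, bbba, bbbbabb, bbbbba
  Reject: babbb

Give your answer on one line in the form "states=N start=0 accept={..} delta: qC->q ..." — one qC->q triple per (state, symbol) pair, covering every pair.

states=5 start=0 accept={0,1,2,3} delta: 0a->0 0b->1 1a->1 1b->2 2a->0 2b->3 3a->0 3b->4 4a->0 4b->0

State merging on the prefix tree: take the shortest (then alphabetical) example prefix whose next move is undefined and point that move at state 0, else 1, else 2, ...; a target is out if some Accept/Reject pair would then sit in one state with the same input left (inseparable). If every existing state is out, open a new one.
a: 0a undefined. 0a->0: ok.
b: 0b undefined. 0b->0: no, bbaa/babbb meet in 0. Open state 1: 0b->1.
ba: 1a undefined. 1a->0: no, abbb/babbb meet in 1 with "bb" left. 1a->1: ok.
bb: 1b undefined. 1b->0: no, bbaa/babbb meet in 0. 1b->1: no, bbaa/babbb meet in 1. Open state 2: 1b->2.
bba: 2a undefined. 2a->0: ok.
bbb: 2b undefined. 2b->0: no, b/babbb meet in 1. 2b->1: no, bb/babbb meet in 2. 2b->2: no, bb/babbb meet in 2. Open state 3: 2b->3.
bbba: 3a undefined. 3a->0: ok.
bbbb: 3b undefined. 3b->0: no, bbaa/babbb meet in 0. 3b->1: no, b/babbb meet in 1. 3b->2: no, bb/babbb meet in 2. 3b->3: no, abbb/babbb meet in 3. Open state 4: 3b->4.
bbbba: 4a undefined. 4a->0: ok.
bbbbb: 4b undefined. 4b->0: ok.
All examples now run through 5 states with every (state, symbol) defined. Accept strings end in {0,1,2,3}, Reject strings end in {4}; accept={0,1,2,3}.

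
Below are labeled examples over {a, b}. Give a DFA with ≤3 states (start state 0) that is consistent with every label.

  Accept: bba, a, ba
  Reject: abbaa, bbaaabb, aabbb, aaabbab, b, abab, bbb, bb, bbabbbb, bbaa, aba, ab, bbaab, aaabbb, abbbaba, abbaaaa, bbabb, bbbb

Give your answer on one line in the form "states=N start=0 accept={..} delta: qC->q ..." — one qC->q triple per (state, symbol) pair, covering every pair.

Grow the machine one transition at a time. Run the examples from 0; the earliest place one falls off (shortest prefix, ties alphabetical) gets sent to the lowest-numbered state that keeps every Accept/Reject pair distinguishable — a pair clashes when both reach the same state with identical unread suffix — and to a fresh state only if none does.
a: 0a undefined. 0a->0: no, ba/aba meet in 0 with "ba" left. Open state 1: 0a->1.
b: 0b undefined. 0b->0: ok.
aa: 1a undefined. 1a->0: ok.
ab: 1b undefined. 1b->0: no, bba/aba meet in 1. 1b->1: no, bba/abbaa meet in 1. Open state 2: 1b->2.
aba: 2a undefined. 2a->0: ok.
abb: 2b undefined. 2b->0: ok.
All examples now run through 3 states with every (state, symbol) defined. Accept strings end in {1}, Reject strings end in {0,2}; accept={1}.

states=3 start=0 accept={1} delta: 0a->1 0b->0 1a->0 1b->2 2a->0 2b->0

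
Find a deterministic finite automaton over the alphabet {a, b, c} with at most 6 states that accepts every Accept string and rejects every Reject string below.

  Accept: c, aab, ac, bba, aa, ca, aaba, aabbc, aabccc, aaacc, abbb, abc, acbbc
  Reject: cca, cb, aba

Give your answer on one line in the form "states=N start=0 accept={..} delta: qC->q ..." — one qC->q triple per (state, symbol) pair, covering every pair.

states=4 start=0 accept={0,1,3} delta: 0a->1 0b->0 0c->1 1a->0 1b->2 1c->3 2a->2 2b->0 2c->0 3a->2 3b->0 3c->0

Grow the machine one transition at a time. Run the examples from 0; the earliest place one falls off (shortest prefix, ties alphabetical) gets sent to the lowest-numbered state that keeps every Accept/Reject pair distinguishable — a pair clashes when both reach the same state with identical unread suffix — and to a fresh state only if none does.
a: 0a undefined. 0a->0: no, aaba/aba meet in 0 with "ba" left. Open state 1: 0a->1.
b: 0b undefined. 0b->0: ok.
c: 0c undefined. 0c->0: no, c/cb meet in 0. 0c->1: ok.
aa: 1a undefined. 1a->0: ok.
ab: 1b undefined. 1b->0: no, c/aba meet in 1. 1b->1: no, c/cb meet in 1. Open state 2: 1b->2.
ac: 1c undefined. 1c->0: no, c/cca meet in 1. 1c->1: no, aab/cca meet in 0. 1c->2: no, ac/cb meet in 2. Open state 3: 1c->3.
aba: 2a undefined. 2a->0: no, aab/aba meet in 0. 2a->1: no, c/aba meet in 1. 2a->2: ok.
abb: 2b undefined. 2b->0: ok.
abc: 2c undefined. 2c->0: ok.
acb: 3b undefined. 3b->0: ok.
cca: 3a undefined. 3a->0: no, aab/cca meet in 0. 3a->1: no, c/cca meet in 1. 3a->2: ok.
aaacc: 3c undefined. 3c->0: ok.
All examples now run through 4 states with every (state, symbol) defined. Accept strings end in {0,1,3}, Reject strings end in {2}; accept={0,1,3}.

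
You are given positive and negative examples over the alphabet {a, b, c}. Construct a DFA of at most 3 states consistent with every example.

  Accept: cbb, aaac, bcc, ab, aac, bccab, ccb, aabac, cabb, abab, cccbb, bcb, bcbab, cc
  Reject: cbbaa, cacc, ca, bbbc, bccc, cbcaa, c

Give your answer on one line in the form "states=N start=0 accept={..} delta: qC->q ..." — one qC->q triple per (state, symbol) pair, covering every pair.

Grow the machine one transition at a time. Run the examples from 0; the earliest place one falls off (shortest prefix, ties alphabetical) gets sent to the lowest-numbered state that keeps every Accept/Reject pair distinguishable — a pair clashes when both reach the same state with identical unread suffix — and to a fresh state only if none does.
a: 0a undefined. 0a->0: no, aaac/c meet in 0 with "c" left. Open state 1: 0a->1.
b: 0b undefined. 0b->0: ok.
c: 0c undefined. 0c->0: no, cbb/bbbc meet in 0. 0c->1: ok.
aa: 1a undefined. 1a->0: no, aaac/cacc meet in 1 with "c" left. 1a->1: ok.
ab: 1b undefined. 1b->0: ok.
cc: 1c undefined. 1c->0: ok.
All examples now run through 2 states with every (state, symbol) defined. Accept strings end in {0}, Reject strings end in {1}; accept={0}.

states=2 start=0 accept={0} delta: 0a->1 0b->0 0c->1 1a->1 1b->0 1c->0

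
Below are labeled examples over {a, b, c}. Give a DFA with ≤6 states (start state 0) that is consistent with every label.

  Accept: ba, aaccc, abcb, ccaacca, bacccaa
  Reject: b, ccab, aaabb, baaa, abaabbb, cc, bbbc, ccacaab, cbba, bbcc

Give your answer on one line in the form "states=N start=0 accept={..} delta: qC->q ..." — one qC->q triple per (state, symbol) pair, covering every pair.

Grow the machine one transition at a time. Run the examples from 0; the earliest place one falls off (shortest prefix, ties alphabetical) gets sent to the lowest-numbered state that keeps every Accept/Reject pair distinguishable — a pair clashes when both reach the same state with identical unread suffix — and to a fresh state only if none does.
a: 0a undefined. 0a->0: ok.
b: 0b undefined. 0b->0: no, ba/b meet in 0. Open state 1: 0b->1.
c: 0c undefined. 0c->0: no, aaccc/cc meet in 0. 0c->1: ok.
ba: 1a undefined. 1a->0: no, ba/baaa meet in 0. 1a->1: no, ba/b meet in 1. Open state 2: 1a->2.
bb: 1b undefined. 1b->0: no, ba/cbba meet in 2. 1b->1: no, ba/cbba meet in 2. 1b->2: no, ba/aaabb meet in 2. Open state 3: 1b->3.
cc: 1c undefined. 1c->0: no, aaccc/b meet in 1. 1c->1: no, aaccc/b meet in 1. 1c->2: no, ba/cc meet in 2. 1c->3: ok.
baa: 2a undefined. 2a->0: no, abcb/abaabbb meet in 3 with "b" left. 2a->1: no, ba/baaa meet in 2. 2a->2: no, ba/baaa meet in 2. 2a->3: ok.
bac: 2c undefined. 2c->0: ok.
bbb: 3b undefined. 3b->0: no, abcb/cbba meet in 0. 3b->1: no, ba/cbba meet in 2. 3b->2: ok.
bbc: 3c undefined. 3c->0: no, aaccc/bbbc meet in 0. 3c->1: no, aaccc/b meet in 1. 3c->2: ok.
cca: 3a undefined. 3a->0: no, ba/ccacaab meet in 2. 3a->1: ok.
abaabb: 2b undefined. 2b->0: ok.
All examples now run through 4 states with every (state, symbol) defined. Accept strings end in {2}, Reject strings end in {0,1,3}; accept={2}.

states=4 start=0 accept={2} delta: 0a->0 0b->1 0c->1 1a->2 1b->3 1c->3 2a->3 2b->0 2c->0 3a->1 3b->2 3c->2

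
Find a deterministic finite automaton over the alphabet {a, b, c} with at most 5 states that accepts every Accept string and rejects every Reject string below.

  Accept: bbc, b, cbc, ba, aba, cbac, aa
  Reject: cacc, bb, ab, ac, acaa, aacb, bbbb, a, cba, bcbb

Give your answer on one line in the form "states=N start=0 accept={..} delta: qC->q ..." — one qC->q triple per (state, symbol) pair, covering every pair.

Grow the machine one transition at a time. Run the examples from 0; the earliest place one falls off (shortest prefix, ties alphabetical) gets sent to the lowest-numbered state that keeps every Accept/Reject pair distinguishable — a pair clashes when both reach the same state with identical unread suffix — and to a fresh state only if none does.
a: 0a undefined. 0a->0: no, b/ab meet in 0 with "b" left. Open state 1: 0a->1.
b: 0b undefined. 0b->0: no, b/bb meet in 0. 0b->1: no, b/a meet in 1. Open state 2: 0b->2.
c: 0c undefined. 0c->0: no, ba/cba meet in 2 with "a" left. 0c->1: no, aba/cba meet in 1 with "ba" left. 0c->2: ok.
aa: 1a undefined. 1a->0: ok.
ab: 1b undefined. 1b->0: no, aba/a meet in 1. 1b->1: ok.
ac: 1c undefined. 1c->0: no, aba/ac meet in 0. 1c->1: ok.
ba: 2a undefined. 2a->0: ok.
bb: 2b undefined. 2b->0: no, ba/bb meet in 0. 2b->1: no, bbc/bb meet in 1. 2b->2: no, bbc/cacc meet in 2 with "c" left. Open state 3: 2b->3.
bc: 2c undefined. 2c->0: no, ba/cacc meet in 0. 2c->1: ok.
bbb: 3b undefined. 3b->0: no, b/bbbb meet in 2. 3b->1: ok.
bbc: 3c undefined. 3c->0: ok.
cba: 3a undefined. 3a->0: no, bbc/cba meet in 0. 3a->1: no, cbac/cacc meet in 1. 3a->2: no, b/cba meet in 2. 3a->3: ok.
All examples now run through 4 states with every (state, symbol) defined. Accept strings end in {0,2}, Reject strings end in {1,3}; accept={0,2}.

states=4 start=0 accept={0,2} delta: 0a->1 0b->2 0c->2 1a->0 1b->1 1c->1 2a->0 2b->3 2c->1 3a->3 3b->1 3c->0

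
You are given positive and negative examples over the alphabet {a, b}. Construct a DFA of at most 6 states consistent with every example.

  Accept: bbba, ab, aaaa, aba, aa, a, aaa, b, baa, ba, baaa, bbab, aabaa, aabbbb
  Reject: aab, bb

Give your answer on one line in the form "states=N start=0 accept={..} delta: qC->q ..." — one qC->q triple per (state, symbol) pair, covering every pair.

Fold the examples into a partial DFA from state 0: repeatedly fix the first undefined (state, symbol) met by the shortest-then-alphabetical prefix, trying targets in increasing order and rejecting any under which an Accept and a Reject string meet in one state with the same remainder; add a state when all current targets are rejected. Accepting states are where Accept strings end.
a: 0a undefined. 0a->0: no, ab/aab meet in 0 with "b" left. Open state 1: 0a->1.
b: 0b undefined. 0b->0: no, b/bb meet in 0. 0b->1: no, ab/bb meet in 1 with "b" left. Open state 2: 0b->2.
aa: 1a undefined. 1a->0: no, b/aab meet in 2. 1a->1: no, ab/aab meet in 1 with "b" left. 1a->2: ok.
ab: 1b undefined. 1b->0: ok.
ba: 2a undefined. 2a->0: ok.
bb: 2b undefined. 2b->0: no, bbba/aab meet in 0. 2b->1: no, bbba/aab meet in 1. 2b->2: no, aa/aab meet in 2. Open state 3: 2b->3.
bba: 3a undefined. 3a->0: ok.
bbb: 3b undefined. 3b->0: no, aabbbb/aab meet in 3. 3b->1: ok.
All examples now run through 4 states with every (state, symbol) defined. Accept strings end in {0,1,2}, Reject strings end in {3}; accept={0,1,2}.

states=4 start=0 accept={0,1,2} delta: 0a->1 0b->2 1a->2 1b->0 2a->0 2b->3 3a->0 3b->1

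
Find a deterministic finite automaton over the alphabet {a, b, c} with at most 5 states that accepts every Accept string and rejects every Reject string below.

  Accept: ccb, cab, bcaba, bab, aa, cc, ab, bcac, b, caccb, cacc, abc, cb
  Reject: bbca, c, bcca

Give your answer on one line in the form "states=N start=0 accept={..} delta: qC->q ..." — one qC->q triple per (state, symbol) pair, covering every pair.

State merging on the prefix tree: take the shortest (then alphabetical) example prefix whose next move is undefined and point that move at state 0, else 1, else 2, ...; a target is out if some Accept/Reject pair would then sit in one state with the same input left (inseparable). If every existing state is out, open a new one.
a: 0a undefined. 0a->0: ok.
b: 0b undefined. 0b->0: no, abc/c meet in 0 with "c" left. Open state 1: 0b->1.
c: 0c undefined. 0c->0: no, aa/c meet in 0. 0c->1: no, ab/c meet in 1. Open state 2: 0c->2.
ba: 1a undefined. 1a->0: ok.
bb: 1b undefined. 1b->0: ok.
bc: 1c undefined. 1c->0: no, bcac/c meet in 2. 1c->1: no, bcaba/bcca meet in 0. 1c->2: no, abc/c meet in 2. Open state 3: 1c->3.
ca: 2a undefined. 2a->0: no, aa/bbca meet in 0. 2a->1: no, bab/bbca meet in 1. 2a->2: ok.
cb: 2b undefined. 2b->0: ok.
cc: 2c undefined. 2c->0: no, cacc/bbca meet in 2. 2c->1: ok.
bca: 3a undefined. 3a->0: no, bcac/bbca meet in 2. 3a->1: ok.
bcc: 3c undefined. 3c->0: no, ccb/bcca meet in 0. 3c->1: no, ccb/bcca meet in 0. 3c->2: ok.
caccb: 3b undefined. 3b->0: ok.
All examples now run through 4 states with every (state, symbol) defined. Accept strings end in {0,1,3}, Reject strings end in {2}; accept={0,1,3}.

states=4 start=0 accept={0,1,3} delta: 0a->0 0b->1 0c->2 1a->0 1b->0 1c->3 2a->2 2b->0 2c->1 3a->1 3b->0 3c->2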